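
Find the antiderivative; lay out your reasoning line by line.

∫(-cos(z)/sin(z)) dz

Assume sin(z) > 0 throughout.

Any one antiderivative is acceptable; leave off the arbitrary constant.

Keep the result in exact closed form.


Step 1. Substitute u = sin(z), turning ∫(-cos(z)/sin(z)) dz into ∫(-1/u) du: now ∫(-1/u) du.
Step 2. Evaluate the standard form [assuming u > 0]: now -log(u).
Step 3. Substitute back u = sin(z): now -log(sin(z)).
Answer: -log(sin(z)).


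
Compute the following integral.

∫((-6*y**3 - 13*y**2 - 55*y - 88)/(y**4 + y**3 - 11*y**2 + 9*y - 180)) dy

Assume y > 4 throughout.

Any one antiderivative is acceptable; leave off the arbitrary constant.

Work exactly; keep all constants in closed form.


Answer: -4*log(y - 4) - 2*log(y + 5) - atan(y/3)/3.


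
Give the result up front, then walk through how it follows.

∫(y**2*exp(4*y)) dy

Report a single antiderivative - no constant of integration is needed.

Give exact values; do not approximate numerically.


The answer is y**2*exp(4*y)/4 - y*exp(4*y)/8 + exp(4*y)/32.
Step 1. Integrate ∫(y**2*exp(4*y)) dy by parts with u = y**2, dv = (exp(4*y)) dy, so v = exp(4*y)/4: now y**2*exp(4*y)/4 + ∫(-y*exp(4*y)/2) dy.
Step 2. Integrate ∫(-y*exp(4*y)/2) dy by parts with u = y, dv = (-exp(4*y)/2) dy, so v = -exp(4*y)/8: now y**2*exp(4*y)/4 - y*exp(4*y)/8 + ∫(exp(4*y)/8) dy.
Step 3. Evaluate the standard form: now y**2*exp(4*y)/4 - y*exp(4*y)/8 + exp(4*y)/32.
Answer: y**2*exp(4*y)/4 - y*exp(4*y)/8 + exp(4*y)/32.


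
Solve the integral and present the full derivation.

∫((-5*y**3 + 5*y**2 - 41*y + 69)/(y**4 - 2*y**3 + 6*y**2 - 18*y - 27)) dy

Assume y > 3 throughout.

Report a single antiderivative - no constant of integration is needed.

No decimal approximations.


Step 1. Decompose ∫((-5*y**3 + 5*y**2 - 41*y + 69)/(y**4 - 2*y**3 + 6*y**2 - 18*y - 27)) dy by partial fractions, (-5*y**3 + 5*y**2 - 41*y + 69)/(y**4 - 2*y**3 + 6*y**2 - 18*y - 27) = -2/(y**2 + 9) - 3/(y + 1) - 2/(y - 3): now ∫(-2/(y - 3)) dy + ∫(-3/(y + 1)) dy + ∫(-2/(y**2 + 9)) dy.
Step 2. Evaluate the standard form [assuming y > 3]: now -2*log(y - 3) + ∫(-3/(y + 1)) dy + ∫(-2/(y**2 + 9)) dy.
Step 3. Evaluate the standard form [assuming y > -1]: now -2*log(y - 3) - 3*log(y + 1) + ∫(-2/(y**2 + 9)) dy.
Step 4. Evaluate the standard form: now -2*log(y - 3) - 3*log(y + 1) - 2*atan(y/3)/3.
Answer: -2*log(y - 3) - 3*log(y + 1) - 2*atan(y/3)/3.


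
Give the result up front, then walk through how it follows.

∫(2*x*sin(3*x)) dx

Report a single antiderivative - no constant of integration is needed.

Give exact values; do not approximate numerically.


The answer is -2*x*cos(3*x)/3 + 2*sin(3*x)/9.
Step 1. Integrate ∫(2*x*sin(3*x)) dx by parts with u = x, dv = (2*sin(3*x)) dx, so v = -2*cos(3*x)/3: now -2*x*cos(3*x)/3 + ∫(2*cos(3*x)/3) dx.
Step 2. Evaluate the standard form: now -2*x*cos(3*x)/3 + 2*sin(3*x)/9.
Answer: -2*x*cos(3*x)/3 + 2*sin(3*x)/9.


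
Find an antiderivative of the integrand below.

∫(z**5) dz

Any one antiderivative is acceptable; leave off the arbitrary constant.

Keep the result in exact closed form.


Answer: z**6/6.


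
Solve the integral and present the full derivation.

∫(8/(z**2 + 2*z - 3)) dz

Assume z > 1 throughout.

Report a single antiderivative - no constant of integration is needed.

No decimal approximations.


Step 1. Decompose ∫(8/(z**2 + 2*z - 3)) dz by partial fractions, 8/(z**2 + 2*z - 3) = -2/(z + 3) + 2/(z - 1): now ∫(2/(z - 1)) dz + ∫(-2/(z + 3)) dz.
Step 2. Evaluate the standard form [assuming z > 1]: now 2*log(z - 1) + ∫(-2/(z + 3)) dz.
Step 3. Evaluate the standard form [assuming z > -3]: now 2*log(z - 1) - 2*log(z + 3).
Answer: 2*log(z - 1) - 2*log(z + 3).


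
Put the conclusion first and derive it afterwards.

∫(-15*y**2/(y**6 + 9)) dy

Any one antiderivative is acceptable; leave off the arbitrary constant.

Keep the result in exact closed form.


The answer is -5*atan(y**3/3)/3.
Step 1. Substitute u = y**3, turning ∫(-15*y**2/(y**6 + 9)) dy into ∫(-5/(u**2 + 9)) du: now ∫(-5/(u**2 + 9)) du.
Step 2. Evaluate the standard form: now -5*atan(u/3)/3.
Step 3. Substitute back u = y**3: now -5*atan(y**3/3)/3.
Answer: -5*atan(y**3/3)/3.


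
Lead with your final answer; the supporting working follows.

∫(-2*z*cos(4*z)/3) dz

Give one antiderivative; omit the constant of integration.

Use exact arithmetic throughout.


The answer is -z*sin(4*z)/6 - cos(4*z)/24.
Step 1. Integrate ∫(-2*z*cos(4*z)/3) dz by parts with u = z, dv = (-2*cos(4*z)/3) dz, so v = -sin(4*z)/6: now -z*sin(4*z)/6 + ∫(sin(4*z)/6) dz.
Step 2. Evaluate the standard form: now -z*sin(4*z)/6 - cos(4*z)/24.
Answer: -z*sin(4*z)/6 - cos(4*z)/24.


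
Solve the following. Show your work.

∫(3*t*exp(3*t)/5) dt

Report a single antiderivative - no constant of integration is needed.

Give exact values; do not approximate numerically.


Step 1. Integrate ∫(3*t*exp(3*t)/5) dt by parts with u = t, dv = (3*exp(3*t)/5) dt, so v = exp(3*t)/5: now t*exp(3*t)/5 + ∫(-exp(3*t)/5) dt.
Step 2. Evaluate the standard form: now t*exp(3*t)/5 - exp(3*t)/15.
Answer: t*exp(3*t)/5 - exp(3*t)/15.


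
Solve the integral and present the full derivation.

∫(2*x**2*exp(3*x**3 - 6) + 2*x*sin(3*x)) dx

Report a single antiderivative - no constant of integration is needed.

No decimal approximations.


Step 1. Rewrite: now ∫(2*x*sin(3*x)) dx + ∫(2*x**2*exp(3*x**3 - 6)) dx.
Step 2. Substitute u = x**3 - 2, turning ∫(2*x**2*exp(3*x**3 - 6)) dx into ∫(2*exp(3*u)/3) du: now ∫(2*x*sin(3*x)) dx + ∫(2*exp(3*u)/3) du.
Step 3. Evaluate the standard form: now 2*exp(3*u)/9 + ∫(2*x*sin(3*x)) dx.
Step 4. Substitute back u = x**3 - 2: now 2*exp(3*x**3 - 6)/9 + ∫(2*x*sin(3*x)) dx.
Step 5. Integrate ∫(2*x*sin(3*x)) dx by parts with u = x, dv = (2*sin(3*x)) dx, so v = -2*cos(3*x)/3: now -2*x*cos(3*x)/3 + 2*exp(3*x**3 - 6)/9 + ∫(2*cos(3*x)/3) dx.
Step 6. Evaluate the standard form: now -2*x*cos(3*x)/3 + 2*exp(3*x**3 - 6)/9 + 2*sin(3*x)/9.
Answer: -2*x*cos(3*x)/3 + 2*exp(3*x**3 - 6)/9 + 2*sin(3*x)/9.


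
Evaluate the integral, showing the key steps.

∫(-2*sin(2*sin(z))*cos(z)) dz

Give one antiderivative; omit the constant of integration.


Step 1. Substitute u = sin(z), turning ∫(-2*sin(2*sin(z))*cos(z)) dz into ∫(-2*sin(2*u)) du: now ∫(-2*sin(2*u)) du.
Step 2. Evaluate the standard form: now cos(2*u).
Step 3. Substitute back u = sin(z): now cos(2*sin(z)).
Answer: cos(2*sin(z)).


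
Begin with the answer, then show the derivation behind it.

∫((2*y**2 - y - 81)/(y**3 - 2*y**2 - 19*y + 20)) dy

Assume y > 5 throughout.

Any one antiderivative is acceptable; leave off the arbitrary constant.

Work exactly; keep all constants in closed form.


The answer is -log(y - 5) + 4*log(y - 1) - log(y + 4).
Step 1. Decompose ∫((2*y**2 - y - 81)/(y**3 - 2*y**2 - 19*y + 20)) dy by partial fractions, (2*y**2 - y - 81)/(y**3 - 2*y**2 - 19*y + 20) = -1/(y + 4) + 4/(y - 1) - 1/(y - 5): now ∫(-1/(y - 5)) dy + ∫(4/(y - 1)) dy + ∫(-1/(y + 4)) dy.
Step 2. Evaluate the standard form [assuming y > 5]: now -log(y - 5) + ∫(4/(y - 1)) dy + ∫(-1/(y + 4)) dy.
Step 3. Evaluate the standard form [assuming y > -4]: now -log(y - 5) - log(y + 4) + ∫(4/(y - 1)) dy.
Step 4. Evaluate the standard form [assuming y > 1]: now -log(y - 5) + 4*log(y - 1) - log(y + 4).
Answer: -log(y - 5) + 4*log(y - 1) - log(y + 4).


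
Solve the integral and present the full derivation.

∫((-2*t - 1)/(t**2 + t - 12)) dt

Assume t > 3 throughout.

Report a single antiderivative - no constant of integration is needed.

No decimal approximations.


Step 1. Decompose ∫((-2*t - 1)/(t**2 + t - 12)) dt by partial fractions, (-2*t - 1)/(t**2 + t - 12) = -1/(t + 4) - 1/(t - 3): now ∫(-1/(t - 3)) dt + ∫(-1/(t + 4)) dt.
Step 2. Evaluate the standard form [assuming t > -4]: now -log(t + 4) + ∫(-1/(t - 3)) dt.
Step 3. Evaluate the standard form [assuming t > 3]: now -log(t - 3) - log(t + 4).
Answer: -log(t - 3) - log(t + 4).


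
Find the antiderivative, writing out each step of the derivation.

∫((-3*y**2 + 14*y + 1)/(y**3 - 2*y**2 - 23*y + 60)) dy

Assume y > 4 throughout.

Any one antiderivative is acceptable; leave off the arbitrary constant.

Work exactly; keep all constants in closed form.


Step 1. Decompose ∫((-3*y**2 + 14*y + 1)/(y**3 - 2*y**2 - 23*y + 60)) dy by partial fractions, (-3*y**2 + 14*y + 1)/(y**3 - 2*y**2 - 23*y + 60) = -2/(y + 5) - 2/(y - 3) + 1/(y - 4): now ∫(1/(y - 4)) dy + ∫(-2/(y - 3)) dy + ∫(-2/(y + 5)) dy.
Step 2. Evaluate the standard form [assuming y > -5]: now -2*log(y + 5) + ∫(1/(y - 4)) dy + ∫(-2/(y - 3)) dy.
Step 3. Evaluate the standard form [assuming y > 4]: now log(y - 4) - 2*log(y + 5) + ∫(-2/(y - 3)) dy.
Step 4. Evaluate the standard form [assuming y > 3]: now log(y - 4) - 2*log(y - 3) - 2*log(y + 5).
Answer: log(y - 4) - 2*log(y - 3) - 2*log(y + 5).


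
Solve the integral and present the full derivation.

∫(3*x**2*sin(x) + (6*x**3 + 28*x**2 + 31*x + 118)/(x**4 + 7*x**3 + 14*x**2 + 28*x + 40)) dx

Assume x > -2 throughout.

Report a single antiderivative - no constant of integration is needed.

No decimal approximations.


Step 1. Rewrite: now ∫(3*x**2*sin(x)) dx + ∫((6*x**3 + 28*x**2 + 31*x + 118)/(x**4 + 7*x**3 + 14*x**2 + 28*x + 40)) dx.
Step 2. Integrate ∫(3*x**2*sin(x)) dx by parts with u = x**2, dv = (3*sin(x)) dx, so v = -3*cos(x): now -3*x**2*cos(x) + ∫(6*x*cos(x)) dx + ∫((6*x**3 + 28*x**2 + 31*x + 118)/(x**4 + 7*x**3 + 14*x**2 + 28*x + 40)) dx.
Step 3. Integrate ∫(6*x*cos(x)) dx by parts with u = x, dv = (6*cos(x)) dx, so v = 6*sin(x): now -3*x**2*cos(x) + 6*x*sin(x) + ∫((6*x**3 + 28*x**2 + 31*x + 118)/(x**4 + 7*x**3 + 14*x**2 + 28*x + 40)) dx + ∫(-6*sin(x)) dx.
Step 4. Evaluate the standard form: now -3*x**2*cos(x) + 6*x*sin(x) + 6*cos(x) + ∫((6*x**3 + 28*x**2 + 31*x + 118)/(x**4 + 7*x**3 + 14*x**2 + 28*x + 40)) dx.
Step 5. Decompose ∫((6*x**3 + 28*x**2 + 31*x + 118)/(x**4 + 7*x**3 + 14*x**2 + 28*x + 40)) dx by partial fractions, (6*x**3 + 28*x**2 + 31*x + 118)/(x**4 + 7*x**3 + 14*x**2 + 28*x + 40) = 1/(x**2 + 4) + 1/(x + 5) + 5/(x + 2): now -3*x**2*cos(x) + 6*x*sin(x) + 6*cos(x) + ∫(5/(x + 2)) dx + ∫(1/(x + 5)) dx + ∫(1/(x**2 + 4)) dx.
Step 6. Evaluate the standard form [assuming x > -5]: now -3*x**2*cos(x) + 6*x*sin(x) + log(x + 5) + 6*cos(x) + ∫(5/(x + 2)) dx + ∫(1/(x**2 + 4)) dx.
Step 7. Evaluate the standard form [assuming x > -2]: now -3*x**2*cos(x) + 6*x*sin(x) + 5*log(x + 2) + log(x + 5) + 6*cos(x) + ∫(1/(x**2 + 4)) dx.
Step 8. Evaluate the standard form: now -3*x**2*cos(x) + 6*x*sin(x) + 5*log(x + 2) + log(x + 5) + 6*cos(x) + atan(x/2)/2.
Answer: -3*x**2*cos(x) + 6*x*sin(x) + 5*log(x + 2) + log(x + 5) + 6*cos(x) + atan(x/2)/2.


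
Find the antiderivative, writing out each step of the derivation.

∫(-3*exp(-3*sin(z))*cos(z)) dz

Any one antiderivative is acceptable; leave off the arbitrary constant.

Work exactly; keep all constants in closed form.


Step 1. Substitute u = sin(z), turning ∫(-3*exp(-3*sin(z))*cos(z)) dz into ∫(-3*exp(-3*u)) du: now ∫(-3*exp(-3*u)) du.
Step 2. Evaluate the standard form: now exp(-3*u).
Step 3. Substitute back u = sin(z): now exp(-3*sin(z)).
Answer: exp(-3*sin(z)).


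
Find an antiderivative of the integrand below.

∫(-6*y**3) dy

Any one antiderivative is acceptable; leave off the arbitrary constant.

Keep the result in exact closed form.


Answer: -3*y**4/2.


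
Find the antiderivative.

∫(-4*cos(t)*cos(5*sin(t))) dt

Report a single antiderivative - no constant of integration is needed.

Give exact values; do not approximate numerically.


Answer: -4*sin(5*sin(t))/5.


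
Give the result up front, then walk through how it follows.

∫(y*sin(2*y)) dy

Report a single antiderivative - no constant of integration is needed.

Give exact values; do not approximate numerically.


The answer is -y*cos(2*y)/2 + sin(2*y)/4.
Step 1. Integrate ∫(y*sin(2*y)) dy by parts with u = y, dv = (sin(2*y)) dy, so v = -cos(2*y)/2: now -y*cos(2*y)/2 + ∫(cos(2*y)/2) dy.
Step 2. Evaluate the standard form: now -y*cos(2*y)/2 + sin(2*y)/4.
Answer: -y*cos(2*y)/2 + sin(2*y)/4.


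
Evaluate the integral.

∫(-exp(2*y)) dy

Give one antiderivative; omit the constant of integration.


Answer: -exp(2*y)/2.


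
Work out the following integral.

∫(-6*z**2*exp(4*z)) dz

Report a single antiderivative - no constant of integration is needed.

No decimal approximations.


Answer: -3*z**2*exp(4*z)/2 + 3*z*exp(4*z)/4 - 3*exp(4*z)/16.


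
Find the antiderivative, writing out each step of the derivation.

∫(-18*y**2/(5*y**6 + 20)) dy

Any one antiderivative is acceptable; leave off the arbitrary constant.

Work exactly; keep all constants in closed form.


Step 1. Substitute u = y**3, turning ∫(-18*y**2/(5*y**6 + 20)) dy into ∫(-6/(5*(u**2 + 4))) du: now ∫(-6/(5*(u**2 + 4))) du.
Step 2. Evaluate the standard form: now -3*atan(u/2)/5.
Step 3. Substitute back u = y**3: now -3*atan(y**3/2)/5.
Answer: -3*atan(y**3/2)/5.


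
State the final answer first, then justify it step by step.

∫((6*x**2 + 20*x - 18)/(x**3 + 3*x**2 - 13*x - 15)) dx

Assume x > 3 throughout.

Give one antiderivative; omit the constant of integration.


The answer is 3*log(x - 3) + 2*log(x + 1) + log(x + 5).
Step 1. Decompose ∫((6*x**2 + 20*x - 18)/(x**3 + 3*x**2 - 13*x - 15)) dx by partial fractions, (6*x**2 + 20*x - 18)/(x**3 + 3*x**2 - 13*x - 15) = 1/(x + 5) + 2/(x + 1) + 3/(x - 3): now ∫(3/(x - 3)) dx + ∫(2/(x + 1)) dx + ∫(1/(x + 5)) dx.
Step 2. Evaluate the standard form [assuming x > 3]: now 3*log(x - 3) + ∫(2/(x + 1)) dx + ∫(1/(x + 5)) dx.
Step 3. Evaluate the standard form [assuming x > -1]: now 3*log(x - 3) + 2*log(x + 1) + ∫(1/(x + 5)) dx.
Step 4. Evaluate the standard form [assuming x > -5]: now 3*log(x - 3) + 2*log(x + 1) + log(x + 5).
Answer: 3*log(x - 3) + 2*log(x + 1) + log(x + 5).


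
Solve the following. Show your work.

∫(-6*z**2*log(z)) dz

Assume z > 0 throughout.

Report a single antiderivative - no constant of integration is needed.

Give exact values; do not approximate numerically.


Step 1. Integrate ∫(-6*z**2*log(z)) dz by parts with u = log(z), dv = (-6*z**2) dz, so v = -2*z**3 [assuming z > 0]: now -2*z**3*log(z) + ∫(2*z**2) dz.
Step 2. Evaluate the standard form: now -2*z**3*log(z) + 2*z**3/3.
Answer: -2*z**3*log(z) + 2*z**3/3.


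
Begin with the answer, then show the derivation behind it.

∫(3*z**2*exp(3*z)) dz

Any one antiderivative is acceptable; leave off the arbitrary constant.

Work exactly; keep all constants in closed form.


The answer is z**2*exp(3*z) - 2*z*exp(3*z)/3 + 2*exp(3*z)/9.
Step 1. Integrate ∫(3*z**2*exp(3*z)) dz by parts with u = z**2, dv = (3*exp(3*z)) dz, so v = exp(3*z): now z**2*exp(3*z) + ∫(-2*z*exp(3*z)) dz.
Step 2. Integrate ∫(-2*z*exp(3*z)) dz by parts with u = z, dv = (-2*exp(3*z)) dz, so v = -2*exp(3*z)/3: now z**2*exp(3*z) - 2*z*exp(3*z)/3 + ∫(2*exp(3*z)/3) dz.
Step 3. Evaluate the standard form: now z**2*exp(3*z) - 2*z*exp(3*z)/3 + 2*exp(3*z)/9.
Answer: z**2*exp(3*z) - 2*z*exp(3*z)/3 + 2*exp(3*z)/9.


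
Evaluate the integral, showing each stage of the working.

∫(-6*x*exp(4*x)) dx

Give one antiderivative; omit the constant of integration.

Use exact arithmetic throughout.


Step 1. Integrate ∫(-6*x*exp(4*x)) dx by parts with u = x, dv = (-6*exp(4*x)) dx, so v = -3*exp(4*x)/2: now -3*x*exp(4*x)/2 + ∫(3*exp(4*x)/2) dx.
Step 2. Evaluate the standard form: now -3*x*exp(4*x)/2 + 3*exp(4*x)/8.
Answer: -3*x*exp(4*x)/2 + 3*exp(4*x)/8.


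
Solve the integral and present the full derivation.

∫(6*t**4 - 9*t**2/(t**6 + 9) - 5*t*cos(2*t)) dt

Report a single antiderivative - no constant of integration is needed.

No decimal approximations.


Step 1. Rewrite: now ∫(6*t**4) dt + ∫(-5*t*cos(2*t)) dt + ∫(-9*t**2/(t**6 + 9)) dt.
Step 2. Evaluate the standard form: now 6*t**5/5 + ∫(-5*t*cos(2*t)) dt + ∫(-9*t**2/(t**6 + 9)) dt.
Step 3. Substitute u = t**3, turning ∫(-9*t**2/(t**6 + 9)) dt into ∫(-3/(u**2 + 9)) du: now 6*t**5/5 + ∫(-5*t*cos(2*t)) dt + ∫(-3/(u**2 + 9)) du.
Step 4. Evaluate the standard form: now 6*t**5/5 - atan(u/3) + ∫(-5*t*cos(2*t)) dt.
Step 5. Substitute back u = t**3: now 6*t**5/5 - atan(t**3/3) + ∫(-5*t*cos(2*t)) dt.
Step 6. Integrate ∫(-5*t*cos(2*t)) dt by parts with u = t, dv = (-5*cos(2*t)) dt, so v = -5*sin(2*t)/2: now 6*t**5/5 - 5*t*sin(2*t)/2 - atan(t**3/3) + ∫(5*sin(2*t)/2) dt.
Step 7. Evaluate the standard form: now 6*t**5/5 - 5*t*sin(2*t)/2 - 5*cos(2*t)/4 - atan(t**3/3).
Answer: 6*t**5/5 - 5*t*sin(2*t)/2 - 5*cos(2*t)/4 - atan(t**3/3).


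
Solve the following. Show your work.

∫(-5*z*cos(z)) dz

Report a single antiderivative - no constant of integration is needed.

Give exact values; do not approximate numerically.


Step 1. Integrate ∫(-5*z*cos(z)) dz by parts with u = z, dv = (-5*cos(z)) dz, so v = -5*sin(z): now -5*z*sin(z) + ∫(5*sin(z)) dz.
Step 2. Evaluate the standard form: now -5*z*sin(z) - 5*cos(z).
Answer: -5*z*sin(z) - 5*cos(z).


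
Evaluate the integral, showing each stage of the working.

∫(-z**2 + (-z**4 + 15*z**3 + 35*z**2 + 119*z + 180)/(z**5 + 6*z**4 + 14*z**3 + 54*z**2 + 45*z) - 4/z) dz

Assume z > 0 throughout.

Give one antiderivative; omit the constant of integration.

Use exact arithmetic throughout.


Step 1. Rewrite: now ∫(-4/z) dz + ∫(-z**2) dz + ∫((-z**4 + 15*z**3 + 35*z**2 + 119*z + 180)/(z**5 + 6*z**4 + 14*z**3 + 54*z**2 + 45*z)) dz.
Step 2. Evaluate the standard form [assuming z > 0]: now -4*log(z) + ∫(-z**2) dz + ∫((-z**4 + 15*z**3 + 35*z**2 + 119*z + 180)/(z**5 + 6*z**4 + 14*z**3 + 54*z**2 + 45*z)) dz.
Step 3. Evaluate the standard form: now -z**3/3 - 4*log(z) + ∫((-z**4 + 15*z**3 + 35*z**2 + 119*z + 180)/(z**5 + 6*z**4 + 14*z**3 + 54*z**2 + 45*z)) dz.
Step 4. Decompose ∫((-z**4 + 15*z**3 + 35*z**2 + 119*z + 180)/(z**5 + 6*z**4 + 14*z**3 + 54*z**2 + 45*z)) dz by partial fractions, (-z**4 + 15*z**3 + 35*z**2 + 119*z + 180)/(z**5 + 6*z**4 + 14*z**3 + 54*z**2 + 45*z) = 4/(z**2 + 9) - 3/(z + 5) - 2/(z + 1) + 4/z: now -z**3/3 - 4*log(z) + ∫(4/z) dz + ∫(-2/(z + 1)) dz + ∫(-3/(z + 5)) dz + ∫(4/(z**2 + 9)) dz.
Step 5. Evaluate the standard form [assuming z > -1]: now -z**3/3 - 4*log(z) - 2*log(z + 1) + ∫(4/z) dz + ∫(-3/(z + 5)) dz + ∫(4/(z**2 + 9)) dz.
Step 6. Evaluate the standard form [assuming z > 0]: now -z**3/3 - 2*log(z + 1) + ∫(-3/(z + 5)) dz + ∫(4/(z**2 + 9)) dz.
Step 7. Evaluate the standard form [assuming z > -5]: now -z**3/3 - 2*log(z + 1) - 3*log(z + 5) + ∫(4/(z**2 + 9)) dz.
Step 8. Evaluate the standard form: now -z**3/3 - 2*log(z + 1) - 3*log(z + 5) + 4*atan(z/3)/3.
Answer: -z**3/3 - 2*log(z + 1) - 3*log(z + 5) + 4*atan(z/3)/3.


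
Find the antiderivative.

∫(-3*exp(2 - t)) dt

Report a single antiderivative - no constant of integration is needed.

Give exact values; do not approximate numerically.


Answer: 3*exp(2 - t).


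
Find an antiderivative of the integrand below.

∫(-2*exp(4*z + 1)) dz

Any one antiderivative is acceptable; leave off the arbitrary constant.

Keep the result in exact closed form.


Answer: -exp(4*z + 1)/2.


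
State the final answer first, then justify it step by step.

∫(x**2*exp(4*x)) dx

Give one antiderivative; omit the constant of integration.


The answer is x**2*exp(4*x)/4 - x*exp(4*x)/8 + exp(4*x)/32.
Step 1. Integrate ∫(x**2*exp(4*x)) dx by parts with u = x**2, dv = (exp(4*x)) dx, so v = exp(4*x)/4: now x**2*exp(4*x)/4 + ∫(-x*exp(4*x)/2) dx.
Step 2. Integrate ∫(-x*exp(4*x)/2) dx by parts with u = x, dv = (-exp(4*x)/2) dx, so v = -exp(4*x)/8: now x**2*exp(4*x)/4 - x*exp(4*x)/8 + ∫(exp(4*x)/8) dx.
Step 3. Evaluate the standard form: now x**2*exp(4*x)/4 - x*exp(4*x)/8 + exp(4*x)/32.
Answer: x**2*exp(4*x)/4 - x*exp(4*x)/8 + exp(4*x)/32.


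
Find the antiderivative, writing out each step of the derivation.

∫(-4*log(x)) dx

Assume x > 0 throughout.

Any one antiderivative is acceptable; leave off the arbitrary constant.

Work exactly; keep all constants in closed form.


Step 1. Integrate ∫(-4*log(x)) dx by parts with u = log(x), dv = (-4) dx, so v = -4*x [assuming x > 0]: now -4*x*log(x) + ∫(4) dx.
Step 2. Evaluate the standard form: now -4*x*log(x) + 4*x.
Answer: -4*x*log(x) + 4*x.


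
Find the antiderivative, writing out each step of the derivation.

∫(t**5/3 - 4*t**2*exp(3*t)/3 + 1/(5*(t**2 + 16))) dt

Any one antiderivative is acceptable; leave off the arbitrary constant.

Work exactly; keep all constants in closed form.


Step 1. Rewrite: now ∫(t**5/3) dt + ∫(-4*t**2*exp(3*t)/3) dt + ∫(1/(5*(t**2 + 16))) dt.
Step 2. Integrate ∫(-4*t**2*exp(3*t)/3) dt by parts with u = t**2, dv = (-4*exp(3*t)/3) dt, so v = -4*exp(3*t)/9: now -4*t**2*exp(3*t)/9 + ∫(t**5/3) dt + ∫(8*t*exp(3*t)/9) dt + ∫(1/(5*(t**2 + 16))) dt.
Step 3. Integrate ∫(8*t*exp(3*t)/9) dt by parts with u = t, dv = (8*exp(3*t)/9) dt, so v = 8*exp(3*t)/27: now -4*t**2*exp(3*t)/9 + 8*t*exp(3*t)/27 + ∫(t**5/3) dt + ∫(1/(5*(t**2 + 16))) dt + ∫(-8*exp(3*t)/27) dt.
Step 4. Evaluate the standard form: now -4*t**2*exp(3*t)/9 + 8*t*exp(3*t)/27 - 8*exp(3*t)/81 + ∫(t**5/3) dt + ∫(1/(5*(t**2 + 16))) dt.
Step 5. Evaluate the standard form: now t**6/18 - 4*t**2*exp(3*t)/9 + 8*t*exp(3*t)/27 - 8*exp(3*t)/81 + ∫(1/(5*(t**2 + 16))) dt.
Step 6. Evaluate the standard form: now t**6/18 - 4*t**2*exp(3*t)/9 + 8*t*exp(3*t)/27 - 8*exp(3*t)/81 + atan(t/4)/20.
Answer: t**6/18 - 4*t**2*exp(3*t)/9 + 8*t*exp(3*t)/27 - 8*exp(3*t)/81 + atan(t/4)/20.


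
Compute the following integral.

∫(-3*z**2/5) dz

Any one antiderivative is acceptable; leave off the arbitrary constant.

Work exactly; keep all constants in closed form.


Answer: -z**3/5.


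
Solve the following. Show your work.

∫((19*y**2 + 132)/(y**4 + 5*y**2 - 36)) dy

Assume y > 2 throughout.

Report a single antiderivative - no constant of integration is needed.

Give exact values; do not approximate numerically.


Step 1. Decompose ∫((19*y**2 + 132)/(y**4 + 5*y**2 - 36)) dy by partial fractions, (19*y**2 + 132)/(y**4 + 5*y**2 - 36) = 3/(y**2 + 9) - 4/(y + 2) + 4/(y - 2): now ∫(4/(y - 2)) dy + ∫(-4/(y + 2)) dy + ∫(3/(y**2 + 9)) dy.
Step 2. Evaluate the standard form [assuming y > 2]: now 4*log(y - 2) + ∫(-4/(y + 2)) dy + ∫(3/(y**2 + 9)) dy.
Step 3. Evaluate the standard form [assuming y > -2]: now 4*log(y - 2) - 4*log(y + 2) + ∫(3/(y**2 + 9)) dy.
Step 4. Evaluate the standard form: now 4*log(y - 2) - 4*log(y + 2) + atan(y/3).
Answer: 4*log(y - 2) - 4*log(y + 2) + atan(y/3).


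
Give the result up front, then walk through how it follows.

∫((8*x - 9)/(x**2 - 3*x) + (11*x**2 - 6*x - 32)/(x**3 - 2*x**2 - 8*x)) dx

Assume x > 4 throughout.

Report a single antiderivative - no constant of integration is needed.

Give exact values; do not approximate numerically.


The answer is 7*log(x) + 5*log(x - 4) + 5*log(x - 3) + 2*log(x + 2).
Step 1. Rewrite: now ∫((8*x - 9)/(x**2 - 3*x)) dx + ∫((11*x**2 - 6*x - 32)/(x**3 - 2*x**2 - 8*x)) dx.
Step 2. Decompose ∫((8*x - 9)/(x**2 - 3*x)) dx by partial fractions, (8*x - 9)/(x**2 - 3*x) = 5/(x - 3) + 3/x: now ∫(3/x) dx + ∫((11*x**2 - 6*x - 32)/(x**3 - 2*x**2 - 8*x)) dx + ∫(5/(x - 3)) dx.
Step 3. Evaluate the standard form [assuming x > 3]: now 5*log(x - 3) + ∫(3/x) dx + ∫((11*x**2 - 6*x - 32)/(x**3 - 2*x**2 - 8*x)) dx.
Step 4. Evaluate the standard form [assuming x > 0]: now 3*log(x) + 5*log(x - 3) + ∫((11*x**2 - 6*x - 32)/(x**3 - 2*x**2 - 8*x)) dx.
Step 5. Decompose ∫((11*x**2 - 6*x - 32)/(x**3 - 2*x**2 - 8*x)) dx by partial fractions, (11*x**2 - 6*x - 32)/(x**3 - 2*x**2 - 8*x) = 2/(x + 2) + 5/(x - 4) + 4/x: now 3*log(x) + 5*log(x - 3) + ∫(4/x) dx + ∫(5/(x - 4)) dx + ∫(2/(x + 2)) dx.
Step 6. Evaluate the standard form [assuming x > 4]: now 3*log(x) + 5*log(x - 4) + 5*log(x - 3) + ∫(4/x) dx + ∫(2/(x + 2)) dx.
Step 7. Evaluate the standard form [assuming x > -2]: now 3*log(x) + 5*log(x - 4) + 5*log(x - 3) + 2*log(x + 2) + ∫(4/x) dx.
Step 8. Evaluate the standard form [assuming x > 0]: now 7*log(x) + 5*log(x - 4) + 5*log(x - 3) + 2*log(x + 2).
Answer: 7*log(x) + 5*log(x - 4) + 5*log(x - 3) + 2*log(x + 2).


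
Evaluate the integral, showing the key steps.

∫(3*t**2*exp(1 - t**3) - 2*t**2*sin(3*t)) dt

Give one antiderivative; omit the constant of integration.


Step 1. Rewrite: now ∫(3*t**2*exp(1 - t**3)) dt + ∫(-2*t**2*sin(3*t)) dt.
Step 2. Substitute u = t**3 - 1, turning ∫(3*t**2*exp(1 - t**3)) dt into ∫(exp(-u)) du: now ∫(-2*t**2*sin(3*t)) dt + ∫(exp(-u)) du.
Step 3. Evaluate the standard form: now ∫(-2*t**2*sin(3*t)) dt - exp(-u).
Step 4. Substitute back u = t**3 - 1: now -exp(1 - t**3) + ∫(-2*t**2*sin(3*t)) dt.
Step 5. Integrate ∫(-2*t**2*sin(3*t)) dt by parts with u = t**2, dv = (-2*sin(3*t)) dt, so v = 2*cos(3*t)/3: now 2*t**2*cos(3*t)/3 - exp(1 - t**3) + ∫(-4*t*cos(3*t)/3) dt.
Step 6. Integrate ∫(-4*t*cos(3*t)/3) dt by parts with u = t, dv = (-4*cos(3*t)/3) dt, so v = -4*sin(3*t)/9: now 2*t**2*cos(3*t)/3 - 4*t*sin(3*t)/9 - exp(1 - t**3) + ∫(4*sin(3*t)/9) dt.
Step 7. Evaluate the standard form: now 2*t**2*cos(3*t)/3 - 4*t*sin(3*t)/9 - exp(1 - t**3) - 4*cos(3*t)/27.
Answer: 2*t**2*cos(3*t)/3 - 4*t*sin(3*t)/9 - exp(1 - t**3) - 4*cos(3*t)/27.


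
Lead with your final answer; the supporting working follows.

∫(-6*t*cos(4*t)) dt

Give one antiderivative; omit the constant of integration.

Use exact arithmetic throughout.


The answer is -3*t*sin(4*t)/2 - 3*cos(4*t)/8.
Step 1. Integrate ∫(-6*t*cos(4*t)) dt by parts with u = t, dv = (-6*cos(4*t)) dt, so v = -3*sin(4*t)/2: now -3*t*sin(4*t)/2 + ∫(3*sin(4*t)/2) dt.
Step 2. Evaluate the standard form: now -3*t*sin(4*t)/2 - 3*cos(4*t)/8.
Answer: -3*t*sin(4*t)/2 - 3*cos(4*t)/8.


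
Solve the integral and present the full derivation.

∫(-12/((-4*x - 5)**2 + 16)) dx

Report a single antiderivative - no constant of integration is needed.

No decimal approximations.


Step 1. Substitute u = -4*x - 5, turning ∫(-12/((-4*x - 5)**2 + 16)) dx into ∫(3/(u**2 + 16)) du: now ∫(3/(u**2 + 16)) du.
Step 2. Evaluate the standard form: now 3*atan(u/4)/4.
Step 3. Substitute back u = -4*x - 5: now -3*atan(x + 5/4)/4.
Answer: -3*atan(x + 5/4)/4.


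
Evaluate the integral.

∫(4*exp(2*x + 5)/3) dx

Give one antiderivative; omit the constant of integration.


Answer: 2*exp(2*x + 5)/3.


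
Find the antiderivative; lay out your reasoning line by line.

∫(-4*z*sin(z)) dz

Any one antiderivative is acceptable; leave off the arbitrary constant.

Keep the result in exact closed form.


Step 1. Integrate ∫(-4*z*sin(z)) dz by parts with u = z, dv = (-4*sin(z)) dz, so v = 4*cos(z): now 4*z*cos(z) + ∫(-4*cos(z)) dz.
Step 2. Evaluate the standard form: now 4*z*cos(z) - 4*sin(z).
Answer: 4*z*cos(z) - 4*sin(z).


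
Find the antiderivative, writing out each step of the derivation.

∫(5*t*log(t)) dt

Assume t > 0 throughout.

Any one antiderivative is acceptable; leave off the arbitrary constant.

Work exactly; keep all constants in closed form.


Step 1. Integrate ∫(5*t*log(t)) dt by parts with u = log(t), dv = (5*t) dt, so v = 5*t**2/2 [assuming t > 0]: now 5*t**2*log(t)/2 + ∫(-5*t/2) dt.
Step 2. Evaluate the standard form: now 5*t**2*log(t)/2 - 5*t**2/4.
Answer: 5*t**2*log(t)/2 - 5*t**2/4.


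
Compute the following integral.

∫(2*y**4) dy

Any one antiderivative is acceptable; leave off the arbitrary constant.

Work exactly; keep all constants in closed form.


Answer: 2*y**5/5.


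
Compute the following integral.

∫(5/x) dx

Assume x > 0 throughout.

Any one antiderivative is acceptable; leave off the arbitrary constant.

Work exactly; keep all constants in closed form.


Answer: 5*log(x).


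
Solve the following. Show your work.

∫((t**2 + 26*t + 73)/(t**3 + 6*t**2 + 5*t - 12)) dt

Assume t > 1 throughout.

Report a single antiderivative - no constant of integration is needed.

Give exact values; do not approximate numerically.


Step 1. Decompose ∫((t**2 + 26*t + 73)/(t**3 + 6*t**2 + 5*t - 12)) dt by partial fractions, (t**2 + 26*t + 73)/(t**3 + 6*t**2 + 5*t - 12) = -3/(t + 4) - 1/(t + 3) + 5/(t - 1): now ∫(5/(t - 1)) dt + ∫(-1/(t + 3)) dt + ∫(-3/(t + 4)) dt.
Step 2. Evaluate the standard form [assuming t > 1]: now 5*log(t - 1) + ∫(-1/(t + 3)) dt + ∫(-3/(t + 4)) dt.
Step 3. Evaluate the standard form [assuming t > -3]: now 5*log(t - 1) - log(t + 3) + ∫(-3/(t + 4)) dt.
Step 4. Evaluate the standard form [assuming t > -4]: now 5*log(t - 1) - log(t + 3) - 3*log(t + 4).
Answer: 5*log(t - 1) - log(t + 3) - 3*log(t + 4).


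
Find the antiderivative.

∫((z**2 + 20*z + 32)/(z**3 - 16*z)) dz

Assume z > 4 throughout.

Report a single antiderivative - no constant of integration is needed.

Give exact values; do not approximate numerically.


Answer: -2*log(z) + 4*log(z - 4) - log(z + 4).


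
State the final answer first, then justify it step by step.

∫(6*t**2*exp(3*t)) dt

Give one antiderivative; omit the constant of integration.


The answer is 2*t**2*exp(3*t) - 4*t*exp(3*t)/3 + 4*exp(3*t)/9.
Step 1. Integrate ∫(6*t**2*exp(3*t)) dt by parts with u = t**2, dv = (6*exp(3*t)) dt, so v = 2*exp(3*t): now 2*t**2*exp(3*t) + ∫(-4*t*exp(3*t)) dt.
Step 2. Integrate ∫(-4*t*exp(3*t)) dt by parts with u = t, dv = (-4*exp(3*t)) dt, so v = -4*exp(3*t)/3: now 2*t**2*exp(3*t) - 4*t*exp(3*t)/3 + ∫(4*exp(3*t)/3) dt.
Step 3. Evaluate the standard form: now 2*t**2*exp(3*t) - 4*t*exp(3*t)/3 + 4*exp(3*t)/9.
Answer: 2*t**2*exp(3*t) - 4*t*exp(3*t)/3 + 4*exp(3*t)/9.


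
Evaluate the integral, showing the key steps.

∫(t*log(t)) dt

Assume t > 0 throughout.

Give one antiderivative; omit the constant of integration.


Step 1. Integrate ∫(t*log(t)) dt by parts with u = log(t), dv = (t) dt, so v = t**2/2 [assuming t > 0]: now t**2*log(t)/2 + ∫(-t/2) dt.
Step 2. Evaluate the standard form: now t**2*log(t)/2 - t**2/4.
Answer: t**2*log(t)/2 - t**2/4.


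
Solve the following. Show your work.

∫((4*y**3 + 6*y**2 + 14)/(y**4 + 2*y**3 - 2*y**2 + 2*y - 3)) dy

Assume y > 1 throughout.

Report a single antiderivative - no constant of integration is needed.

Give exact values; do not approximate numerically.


Step 1. Decompose ∫((4*y**3 + 6*y**2 + 14)/(y**4 + 2*y**3 - 2*y**2 + 2*y - 3)) dy by partial fractions, (4*y**3 + 6*y**2 + 14)/(y**4 + 2*y**3 - 2*y**2 + 2*y - 3) = -2/(y**2 + 1) + 1/(y + 3) + 3/(y - 1): now ∫(3/(y - 1)) dy + ∫(1/(y + 3)) dy + ∫(-2/(y**2 + 1)) dy.
Step 2. Evaluate the standard form [assuming y > 1]: now 3*log(y - 1) + ∫(1/(y + 3)) dy + ∫(-2/(y**2 + 1)) dy.
Step 3. Evaluate the standard form [assuming y > -3]: now 3*log(y - 1) + log(y + 3) + ∫(-2/(y**2 + 1)) dy.
Step 4. Evaluate the standard form: now 3*log(y - 1) + log(y + 3) - 2*atan(y).
Answer: 3*log(y - 1) + log(y + 3) - 2*atan(y).


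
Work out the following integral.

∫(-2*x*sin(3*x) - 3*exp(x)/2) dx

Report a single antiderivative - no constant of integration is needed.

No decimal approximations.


Answer: 2*x*cos(3*x)/3 - 3*exp(x)/2 - 2*sin(3*x)/9.


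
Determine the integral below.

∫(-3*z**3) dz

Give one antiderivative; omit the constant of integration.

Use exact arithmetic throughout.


Answer: -3*z**4/4.


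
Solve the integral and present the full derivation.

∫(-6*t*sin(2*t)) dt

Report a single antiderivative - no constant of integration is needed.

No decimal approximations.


Step 1. Integrate ∫(-6*t*sin(2*t)) dt by parts with u = t, dv = (-6*sin(2*t)) dt, so v = 3*cos(2*t): now 3*t*cos(2*t) + ∫(-3*cos(2*t)) dt.
Step 2. Evaluate the standard form: now 3*t*cos(2*t) - 3*sin(2*t)/2.
Answer: 3*t*cos(2*t) - 3*sin(2*t)/2.


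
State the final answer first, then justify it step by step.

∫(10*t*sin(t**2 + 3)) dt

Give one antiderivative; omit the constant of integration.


The answer is -5*cos(t**2 + 3).
Step 1. Substitute u = t**2 + 3, turning ∫(10*t*sin(t**2 + 3)) dt into ∫(5*sin(u)) du: now ∫(5*sin(u)) du.
Step 2. Evaluate the standard form: now -5*cos(u).
Step 3. Substitute back u = t**2 + 3: now -5*cos(t**2 + 3).
Answer: -5*cos(t**2 + 3).


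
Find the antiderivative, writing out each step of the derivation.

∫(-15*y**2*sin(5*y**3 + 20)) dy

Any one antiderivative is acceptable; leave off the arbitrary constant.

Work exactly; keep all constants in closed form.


Step 1. Substitute u = y**3 + 4, turning ∫(-15*y**2*sin(5*y**3 + 20)) dy into ∫(-5*sin(5*u)) du: now ∫(-5*sin(5*u)) du.
Step 2. Evaluate the standard form: now cos(5*u).
Step 3. Substitute back u = y**3 + 4: now cos(5*y**3 + 20).
Answer: cos(5*y**3 + 20).


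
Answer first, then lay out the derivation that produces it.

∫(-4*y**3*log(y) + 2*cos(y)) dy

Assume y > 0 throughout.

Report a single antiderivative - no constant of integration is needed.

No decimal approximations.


The answer is -y**4*log(y) + y**4/4 + 2*sin(y).
Step 1. Rewrite: now ∫(-4*y**3*log(y)) dy + ∫(2*cos(y)) dy.
Step 2. Evaluate the standard form: now 2*sin(y) + ∫(-4*y**3*log(y)) dy.
Step 3. Integrate ∫(-4*y**3*log(y)) dy by parts with u = log(y), dv = (-4*y**3) dy, so v = -y**4 [assuming y > 0]: now -y**4*log(y) + 2*sin(y) + ∫(y**3) dy.
Step 4. Evaluate the standard form: now -y**4*log(y) + y**4/4 + 2*sin(y).
Answer: -y**4*log(y) + y**4/4 + 2*sin(y).


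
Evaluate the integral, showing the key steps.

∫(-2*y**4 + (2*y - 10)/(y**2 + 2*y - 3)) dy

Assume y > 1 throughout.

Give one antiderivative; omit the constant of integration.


Step 1. Rewrite: now ∫(-2*y**4) dy + ∫((2*y - 10)/(y**2 + 2*y - 3)) dy.
Step 2. Decompose ∫((2*y - 10)/(y**2 + 2*y - 3)) dy by partial fractions, (2*y - 10)/(y**2 + 2*y - 3) = 4/(y + 3) - 2/(y - 1): now ∫(-2*y**4) dy + ∫(-2/(y - 1)) dy + ∫(4/(y + 3)) dy.
Step 3. Evaluate the standard form [assuming y > 1]: now -2*log(y - 1) + ∫(-2*y**4) dy + ∫(4/(y + 3)) dy.
Step 4. Evaluate the standard form [assuming y > -3]: now -2*log(y - 1) + 4*log(y + 3) + ∫(-2*y**4) dy.
Step 5. Evaluate the standard form: now -2*y**5/5 - 2*log(y - 1) + 4*log(y + 3).
Answer: -2*y**5/5 - 2*log(y - 1) + 4*log(y + 3).


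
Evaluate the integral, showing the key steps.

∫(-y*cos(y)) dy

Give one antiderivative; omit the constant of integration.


Step 1. Integrate ∫(-y*cos(y)) dy by parts with u = y, dv = (-cos(y)) dy, so v = -sin(y): now -y*sin(y) + ∫(sin(y)) dy.
Step 2. Evaluate the standard form: now -y*sin(y) - cos(y).
Answer: -y*sin(y) - cos(y).


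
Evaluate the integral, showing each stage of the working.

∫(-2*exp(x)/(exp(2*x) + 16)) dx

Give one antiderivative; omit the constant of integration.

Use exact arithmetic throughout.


Step 1. Substitute u = exp(x), turning ∫(-2*exp(x)/(exp(2*x) + 16)) dx into ∫(-2/(u**2 + 16)) du: now ∫(-2/(u**2 + 16)) du.
Step 2. Evaluate the standard form: now -atan(u/4)/2.
Step 3. Substitute back u = exp(x): now -atan(exp(x)/4)/2.
Answer: -atan(exp(x)/4)/2.


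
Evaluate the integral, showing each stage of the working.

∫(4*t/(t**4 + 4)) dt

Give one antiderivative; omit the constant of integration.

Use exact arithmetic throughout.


Step 1. Substitute u = t**2, turning ∫(4*t/(t**4 + 4)) dt into ∫(2/(u**2 + 4)) du: now ∫(2/(u**2 + 4)) du.
Step 2. Evaluate the standard form: now atan(u/2).
Step 3. Substitute back u = t**2: now atan(t**2/2).
Answer: atan(t**2/2).


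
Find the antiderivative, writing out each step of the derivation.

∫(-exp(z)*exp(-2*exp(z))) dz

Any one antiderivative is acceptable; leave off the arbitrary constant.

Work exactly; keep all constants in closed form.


Step 1. Substitute u = exp(z), turning ∫(-exp(z)*exp(-2*exp(z))) dz into ∫(-exp(-2*u)) du: now ∫(-exp(-2*u)) du.
Step 2. Evaluate the standard form: now exp(-2*u)/2.
Step 3. Substitute back u = exp(z): now exp(-2*exp(z))/2.
Answer: exp(-2*exp(z))/2.


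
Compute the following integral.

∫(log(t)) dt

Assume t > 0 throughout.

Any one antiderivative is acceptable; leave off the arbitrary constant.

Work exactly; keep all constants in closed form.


Answer: t*log(t) - t.


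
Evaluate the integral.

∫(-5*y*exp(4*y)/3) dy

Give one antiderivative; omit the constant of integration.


Answer: -5*y*exp(4*y)/12 + 5*exp(4*y)/48.


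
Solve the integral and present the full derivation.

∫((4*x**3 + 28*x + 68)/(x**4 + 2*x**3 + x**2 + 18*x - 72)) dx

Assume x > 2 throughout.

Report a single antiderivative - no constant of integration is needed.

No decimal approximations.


Step 1. Decompose ∫((4*x**3 + 28*x + 68)/(x**4 + 2*x**3 + x**2 + 18*x - 72)) dx by partial fractions, (4*x**3 + 28*x + 68)/(x**4 + 2*x**3 + x**2 + 18*x - 72) = -4/(x**2 + 9) + 2/(x + 4) + 2/(x - 2): now ∫(2/(x - 2)) dx + ∫(2/(x + 4)) dx + ∫(-4/(x**2 + 9)) dx.
Step 2. Evaluate the standard form [assuming x > 2]: now 2*log(x - 2) + ∫(2/(x + 4)) dx + ∫(-4/(x**2 + 9)) dx.
Step 3. Evaluate the standard form [assuming x > -4]: now 2*log(x - 2) + 2*log(x + 4) + ∫(-4/(x**2 + 9)) dx.
Step 4. Evaluate the standard form: now 2*log(x - 2) + 2*log(x + 4) - 4*atan(x/3)/3.
Answer: 2*log(x - 2) + 2*log(x + 4) - 4*atan(x/3)/3.


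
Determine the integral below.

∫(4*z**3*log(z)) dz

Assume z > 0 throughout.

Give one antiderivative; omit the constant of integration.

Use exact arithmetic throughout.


Answer: z**4*log(z) - z**4/4.


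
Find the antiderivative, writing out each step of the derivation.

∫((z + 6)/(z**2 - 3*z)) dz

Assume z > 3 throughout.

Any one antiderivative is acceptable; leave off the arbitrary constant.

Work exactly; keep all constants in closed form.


Step 1. Decompose ∫((z + 6)/(z**2 - 3*z)) dz by partial fractions, (z + 6)/(z**2 - 3*z) = 3/(z - 3) - 2/z: now ∫(-2/z) dz + ∫(3/(z - 3)) dz.
Step 2. Evaluate the standard form [assuming z > 3]: now 3*log(z - 3) + ∫(-2/z) dz.
Step 3. Evaluate the standard form [assuming z > 0]: now -2*log(z) + 3*log(z - 3).
Answer: -2*log(z) + 3*log(z - 3).


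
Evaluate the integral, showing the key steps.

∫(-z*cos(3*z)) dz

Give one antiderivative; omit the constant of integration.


Step 1. Integrate ∫(-z*cos(3*z)) dz by parts with u = z, dv = (-cos(3*z)) dz, so v = -sin(3*z)/3: now -z*sin(3*z)/3 + ∫(sin(3*z)/3) dz.
Step 2. Evaluate the standard form: now -z*sin(3*z)/3 - cos(3*z)/9.
Answer: -z*sin(3*z)/3 - cos(3*z)/9.


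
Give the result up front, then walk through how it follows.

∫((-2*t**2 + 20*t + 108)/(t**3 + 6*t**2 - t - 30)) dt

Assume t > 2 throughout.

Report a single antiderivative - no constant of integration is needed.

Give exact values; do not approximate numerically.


The answer is 4*log(t - 2) - 3*log(t + 3) - 3*log(t + 5).
Step 1. Decompose ∫((-2*t**2 + 20*t + 108)/(t**3 + 6*t**2 - t - 30)) dt by partial fractions, (-2*t**2 + 20*t + 108)/(t**3 + 6*t**2 - t - 30) = -3/(t + 5) - 3/(t + 3) + 4/(t - 2): now ∫(4/(t - 2)) dt + ∫(-3/(t + 3)) dt + ∫(-3/(t + 5)) dt.
Step 2. Evaluate the standard form [assuming t > -5]: now -3*log(t + 5) + ∫(4/(t - 2)) dt + ∫(-3/(t + 3)) dt.
Step 3. Evaluate the standard form [assuming t > -3]: now -3*log(t + 3) - 3*log(t + 5) + ∫(4/(t - 2)) dt.
Step 4. Evaluate the standard form [assuming t > 2]: now 4*log(t - 2) - 3*log(t + 3) - 3*log(t + 5).
Answer: 4*log(t - 2) - 3*log(t + 3) - 3*log(t + 5).


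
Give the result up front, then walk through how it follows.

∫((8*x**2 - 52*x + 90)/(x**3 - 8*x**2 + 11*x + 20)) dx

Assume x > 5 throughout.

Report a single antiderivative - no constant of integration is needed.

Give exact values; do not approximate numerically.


The answer is 5*log(x - 5) - 2*log(x - 4) + 5*log(x + 1).
Step 1. Decompose ∫((8*x**2 - 52*x + 90)/(x**3 - 8*x**2 + 11*x + 20)) dx by partial fractions, (8*x**2 - 52*x + 90)/(x**3 - 8*x**2 + 11*x + 20) = 5/(x + 1) - 2/(x - 4) + 5/(x - 5): now ∫(5/(x - 5)) dx + ∫(-2/(x - 4)) dx + ∫(5/(x + 1)) dx.
Step 2. Evaluate the standard form [assuming x > -1]: now 5*log(x + 1) + ∫(5/(x - 5)) dx + ∫(-2/(x - 4)) dx.
Step 3. Evaluate the standard form [assuming x > 5]: now 5*log(x - 5) + 5*log(x + 1) + ∫(-2/(x - 4)) dx.
Step 4. Evaluate the standard form [assuming x > 4]: now 5*log(x - 5) - 2*log(x - 4) + 5*log(x + 1).
Answer: 5*log(x - 5) - 2*log(x - 4) + 5*log(x + 1).
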